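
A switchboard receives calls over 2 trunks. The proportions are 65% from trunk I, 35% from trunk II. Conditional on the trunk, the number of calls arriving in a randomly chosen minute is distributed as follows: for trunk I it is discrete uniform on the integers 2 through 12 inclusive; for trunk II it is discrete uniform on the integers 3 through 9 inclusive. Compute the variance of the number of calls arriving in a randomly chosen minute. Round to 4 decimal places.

Per component, I: μ=7, E[X²]=59; II: μ=6, E[X²]=40.
E[X] = 0.65·7 + 0.35·6 = 6.65.
E[X²] = 0.65·59 + 0.35·40 = 52.35.
Var(X) = E[X²] − (E[X])² = 52.35 − 44.2225 = 8.1275.

8.1275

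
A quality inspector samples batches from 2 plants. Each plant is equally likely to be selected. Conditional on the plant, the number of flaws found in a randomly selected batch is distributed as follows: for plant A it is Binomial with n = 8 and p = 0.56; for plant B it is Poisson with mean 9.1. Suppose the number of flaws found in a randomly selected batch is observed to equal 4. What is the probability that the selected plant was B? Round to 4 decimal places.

Likelihoods P(X=4 | ·): A: 0.258024; B: 0.0319062.
Posterior ∝ prior × likelihood. Numerator for B: 0.5·0.0319062 = 0.0159531.
Normalizing constant: 0.5·0.258024 + 0.5·0.0319062 = 0.144965.
P(B | observation) = 0.0159531 / 0.144965 = 0.110048.

0.1100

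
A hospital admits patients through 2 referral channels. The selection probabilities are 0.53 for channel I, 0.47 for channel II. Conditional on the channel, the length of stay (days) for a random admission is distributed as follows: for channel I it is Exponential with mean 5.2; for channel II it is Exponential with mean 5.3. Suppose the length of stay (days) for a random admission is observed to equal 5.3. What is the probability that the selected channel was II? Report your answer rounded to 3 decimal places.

Likelihoods f(5.3 | ·): I: 0.0693985; II: 0.0694112.
Posterior ∝ prior × likelihood. Numerator for II: 0.47·0.0694112 = 0.0326233.
Normalizing constant: 0.53·0.0693985 + 0.47·0.0694112 = 0.0694045.
P(II | observation) = 0.0326233 / 0.0694045 = 0.470045.

0.470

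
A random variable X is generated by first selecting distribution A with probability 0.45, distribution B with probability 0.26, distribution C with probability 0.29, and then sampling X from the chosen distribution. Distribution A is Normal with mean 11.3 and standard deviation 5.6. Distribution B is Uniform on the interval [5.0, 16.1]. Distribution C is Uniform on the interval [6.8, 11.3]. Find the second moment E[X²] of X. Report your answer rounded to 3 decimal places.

For each component E[X²] = Var + (mean)², giving A: 159.05; B: 121.57; C: 83.59.
Overall E[X²] = 0.45·159.05 + 0.26·121.57 + 0.29·83.59 = 127.422.

127.422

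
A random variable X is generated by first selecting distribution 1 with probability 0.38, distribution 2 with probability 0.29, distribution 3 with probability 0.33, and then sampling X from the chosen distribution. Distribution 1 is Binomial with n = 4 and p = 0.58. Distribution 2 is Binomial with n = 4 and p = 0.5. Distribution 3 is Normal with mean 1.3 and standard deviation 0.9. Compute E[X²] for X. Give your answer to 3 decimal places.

For each component E[X²] = Var + (mean)², giving 1: 6.3568; 2: 5; 3: 2.5.
Overall E[X²] = 0.38·6.3568 + 0.29·5 + 0.33·2.5 = 4.69058.

4.691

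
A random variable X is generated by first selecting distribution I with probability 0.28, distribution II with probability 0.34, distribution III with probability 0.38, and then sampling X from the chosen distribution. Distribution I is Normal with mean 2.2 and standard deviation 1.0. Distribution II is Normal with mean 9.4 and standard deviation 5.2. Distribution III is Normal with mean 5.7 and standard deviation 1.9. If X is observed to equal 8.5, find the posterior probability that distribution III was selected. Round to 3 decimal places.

Likelihoods f(8.5 | ·): I: 9.60143e-10; II: 0.0755791; III: 0.0708872.
Posterior ∝ prior × likelihood. Numerator for III: 0.38·0.0708872 = 0.0269371.
Normalizing constant: 0.28·9.60143e-10 + 0.34·0.0755791 + 0.38·0.0708872 = 0.0526341.
P(III | observation) = 0.0269371 / 0.0526341 = 0.511782.

0.512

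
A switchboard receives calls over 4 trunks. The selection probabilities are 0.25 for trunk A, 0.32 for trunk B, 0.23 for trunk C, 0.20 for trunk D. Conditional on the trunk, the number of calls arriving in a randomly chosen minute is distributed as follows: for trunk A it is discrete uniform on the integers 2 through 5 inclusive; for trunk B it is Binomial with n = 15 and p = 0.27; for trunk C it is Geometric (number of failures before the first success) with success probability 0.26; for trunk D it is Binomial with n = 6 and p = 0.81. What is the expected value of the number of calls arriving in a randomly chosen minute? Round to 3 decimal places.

3.798

Component means — A: 3.5; B: 4.05; C: 2.84615; D: 4.86.
E[X] = 0.25·3.5 + 0.32·4.05 + 0.23·2.84615 + 0.2·4.86 = 3.79762.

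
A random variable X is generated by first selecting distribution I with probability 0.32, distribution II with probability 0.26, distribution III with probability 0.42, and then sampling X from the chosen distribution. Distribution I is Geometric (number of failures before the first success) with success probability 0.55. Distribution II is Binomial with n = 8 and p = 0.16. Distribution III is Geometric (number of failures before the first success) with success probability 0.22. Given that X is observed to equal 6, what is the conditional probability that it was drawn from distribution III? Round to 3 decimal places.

0.931

Likelihoods P(X=6 | ·): I: 0.00456707; II: 0.000331464; III: 0.0495439.
Posterior ∝ prior × likelihood. Numerator for III: 0.42·0.0495439 = 0.0208084.
Normalizing constant: 0.32·0.00456707 + 0.26·0.000331464 + 0.42·0.0495439 = 0.0223561.
P(III | observation) = 0.0208084 / 0.0223561 = 0.930773.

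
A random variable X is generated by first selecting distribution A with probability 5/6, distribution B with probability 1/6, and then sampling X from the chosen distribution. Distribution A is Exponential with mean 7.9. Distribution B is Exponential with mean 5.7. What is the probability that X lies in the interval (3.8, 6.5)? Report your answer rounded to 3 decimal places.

Conditional on each component, P(3.8 < X < 6.5): A: 0.17895; B: 0.19371.
By total probability, P(3.8 < X < 6.5) = 0.833333·0.17895 + 0.166667·0.19371 = 0.18141.

0.181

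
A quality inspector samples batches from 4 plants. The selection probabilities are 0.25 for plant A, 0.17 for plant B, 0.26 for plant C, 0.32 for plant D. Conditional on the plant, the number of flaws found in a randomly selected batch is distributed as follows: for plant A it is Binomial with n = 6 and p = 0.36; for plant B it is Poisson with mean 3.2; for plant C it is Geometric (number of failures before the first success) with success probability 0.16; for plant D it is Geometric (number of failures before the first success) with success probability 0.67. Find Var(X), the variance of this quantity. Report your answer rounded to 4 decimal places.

Per component, A: μ=2.16, E[X²]=6.048; B: μ=3.2, E[X²]=13.44; C: μ=5.25, E[X²]=60.375; D: μ=0.492537, E[X²]=0.977723.
E[X] = 0.25·2.16 + 0.17·3.2 + 0.26·5.25 + 0.32·0.492537 = 2.60661.
E[X²] = 0.25·6.048 + 0.17·13.44 + 0.26·60.375 + 0.32·0.977723 = 19.8072.
Var(X) = E[X²] − (E[X])² = 19.8072 − 6.79443 = 13.0127.

13.0127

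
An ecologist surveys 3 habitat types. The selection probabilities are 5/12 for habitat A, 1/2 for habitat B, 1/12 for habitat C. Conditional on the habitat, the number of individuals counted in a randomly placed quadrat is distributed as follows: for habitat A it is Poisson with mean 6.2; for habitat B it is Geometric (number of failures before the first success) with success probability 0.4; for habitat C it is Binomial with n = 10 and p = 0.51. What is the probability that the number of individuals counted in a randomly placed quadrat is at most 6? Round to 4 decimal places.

0.7929

Conditional on each habitat, P(X ≤ 6): A: 0.574213; B: 0.972006; C: 0.811227.
By total probability, P(X ≤ 6) = 0.416667·0.574213 + 0.5·0.972006 + 0.0833333·0.811227 = 0.792861.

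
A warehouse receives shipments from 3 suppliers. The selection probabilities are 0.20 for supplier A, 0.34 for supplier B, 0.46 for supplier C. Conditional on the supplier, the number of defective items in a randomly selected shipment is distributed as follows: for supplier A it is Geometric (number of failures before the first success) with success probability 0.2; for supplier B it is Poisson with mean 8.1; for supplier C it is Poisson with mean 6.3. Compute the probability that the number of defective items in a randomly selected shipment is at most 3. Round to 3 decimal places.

0.190

Conditional on each supplier, P(X ≤ 3): A: 0.5904; B: 0.0396053; C: 0.126374.
By total probability, P(X ≤ 3) = 0.2·0.5904 + 0.34·0.0396053 + 0.46·0.126374 = 0.189678.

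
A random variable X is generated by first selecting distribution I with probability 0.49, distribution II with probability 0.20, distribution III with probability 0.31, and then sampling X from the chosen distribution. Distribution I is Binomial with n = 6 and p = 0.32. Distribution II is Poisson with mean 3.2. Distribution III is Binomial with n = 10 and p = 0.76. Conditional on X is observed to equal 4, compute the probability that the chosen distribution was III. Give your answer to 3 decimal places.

Likelihoods P(X=4 | ·): I: 0.0727292; II: 0.178093; III: 0.0133888.
Posterior ∝ prior × likelihood. Numerator for III: 0.31·0.0133888 = 0.00415052.
Normalizing constant: 0.49·0.0727292 + 0.2·0.178093 + 0.31·0.0133888 = 0.0754064.
P(III | observation) = 0.00415052 / 0.0754064 = 0.055042.

0.055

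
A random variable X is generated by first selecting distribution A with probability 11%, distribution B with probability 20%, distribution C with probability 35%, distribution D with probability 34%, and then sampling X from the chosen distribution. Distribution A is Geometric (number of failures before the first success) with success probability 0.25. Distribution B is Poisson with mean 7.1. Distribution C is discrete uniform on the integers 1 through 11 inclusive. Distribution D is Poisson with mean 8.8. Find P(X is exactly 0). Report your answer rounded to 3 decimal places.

Conditional on each component, P(X = 0): A: 0.25; B: 0.000825105; C: 0; D: 0.000150733.
By total probability, P(X = 0) = 0.11·0.25 + 0.2·0.000825105 + 0.35·0 + 0.34·0.000150733 = 0.0277163.

0.028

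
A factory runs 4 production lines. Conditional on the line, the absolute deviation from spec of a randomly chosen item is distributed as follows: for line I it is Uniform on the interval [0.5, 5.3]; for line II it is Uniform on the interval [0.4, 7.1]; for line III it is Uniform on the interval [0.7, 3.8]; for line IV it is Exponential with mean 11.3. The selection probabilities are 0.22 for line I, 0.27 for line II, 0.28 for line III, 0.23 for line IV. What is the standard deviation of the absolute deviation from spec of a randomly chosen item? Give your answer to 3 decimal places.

6.607

Per component, I: μ=2.9, E[X²]=10.33; II: μ=3.75, E[X²]=17.8033; III: μ=2.25, E[X²]=5.86333; IV: μ=11.3, E[X²]=255.38.
E[X] = 0.22·2.9 + 0.27·3.75 + 0.28·2.25 + 0.23·11.3 = 4.8795.
E[X²] = 0.22·10.33 + 0.27·17.8033 + 0.28·5.86333 + 0.23·255.38 = 67.4586.
Var(X) = E[X²] − (E[X])² = 67.4586 − 23.8095 = 43.6491.
SD(X) = √43.6491 = 6.60675.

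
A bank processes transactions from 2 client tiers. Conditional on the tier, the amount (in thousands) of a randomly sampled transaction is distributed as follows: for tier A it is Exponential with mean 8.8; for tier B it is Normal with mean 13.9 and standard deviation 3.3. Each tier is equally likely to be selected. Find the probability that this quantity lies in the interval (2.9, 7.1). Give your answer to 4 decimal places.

0.1461

Conditional on each tier, P(2.9 < X < 7.1): A: 0.272975; B: 0.0192413.
By total probability, P(2.9 < X < 7.1) = 0.5·0.272975 + 0.5·0.0192413 = 0.146108.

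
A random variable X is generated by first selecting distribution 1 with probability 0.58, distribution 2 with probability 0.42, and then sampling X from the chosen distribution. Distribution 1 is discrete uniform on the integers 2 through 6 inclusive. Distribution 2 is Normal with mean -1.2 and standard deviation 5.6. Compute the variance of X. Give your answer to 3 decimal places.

Per component, 1: μ=4, E[X²]=18; 2: μ=-1.2, E[X²]=32.8.
E[X] = 0.58·4 + 0.42·-1.2 = 1.816.
E[X²] = 0.58·18 + 0.42·32.8 = 24.216.
Var(X) = E[X²] − (E[X])² = 24.216 − 3.29786 = 20.9181.

20.918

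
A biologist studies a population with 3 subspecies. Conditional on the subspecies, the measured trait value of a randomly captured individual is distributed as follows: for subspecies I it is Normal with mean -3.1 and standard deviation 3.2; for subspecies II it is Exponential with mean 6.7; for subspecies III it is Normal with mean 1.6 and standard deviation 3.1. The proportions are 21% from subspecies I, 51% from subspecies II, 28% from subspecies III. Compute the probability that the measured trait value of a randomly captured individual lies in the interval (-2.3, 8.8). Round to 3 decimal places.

0.705

Conditional on each subspecies, P(-2.3 < X < 8.8): I: 0.401194; II: 0.731105; III: 0.885715.
By total probability, P(-2.3 < X < 8.8) = 0.21·0.401194 + 0.51·0.731105 + 0.28·0.885715 = 0.705114.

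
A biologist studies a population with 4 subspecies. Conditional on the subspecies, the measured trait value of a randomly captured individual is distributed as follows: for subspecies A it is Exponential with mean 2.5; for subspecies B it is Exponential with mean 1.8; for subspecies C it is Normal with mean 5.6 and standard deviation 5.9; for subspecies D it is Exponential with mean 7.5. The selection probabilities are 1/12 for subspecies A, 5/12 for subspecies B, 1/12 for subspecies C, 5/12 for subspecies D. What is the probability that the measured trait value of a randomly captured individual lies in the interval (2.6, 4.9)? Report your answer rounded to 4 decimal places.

0.1787

Conditional on each subspecies, P(2.6 < X < 4.9): A: 0.212596; B: 0.170149; C: 0.147218; D: 0.186732.
By total probability, P(2.6 < X < 4.9) = 0.0833333·0.212596 + 0.416667·0.170149 + 0.0833333·0.147218 + 0.416667·0.186732 = 0.178685.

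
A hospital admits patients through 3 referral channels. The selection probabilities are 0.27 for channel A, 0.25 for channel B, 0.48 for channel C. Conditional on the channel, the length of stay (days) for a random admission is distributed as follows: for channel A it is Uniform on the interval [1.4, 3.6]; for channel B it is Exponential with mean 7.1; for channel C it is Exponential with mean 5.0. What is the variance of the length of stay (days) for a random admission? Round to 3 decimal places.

Per component, A: μ=2.5, E[X²]=6.65333; B: μ=7.1, E[X²]=100.82; C: μ=5, E[X²]=50.
E[X] = 0.27·2.5 + 0.25·7.1 + 0.48·5 = 4.85.
E[X²] = 0.27·6.65333 + 0.25·100.82 + 0.48·50 = 51.0014.
Var(X) = E[X²] − (E[X])² = 51.0014 − 23.5225 = 27.4789.

27.479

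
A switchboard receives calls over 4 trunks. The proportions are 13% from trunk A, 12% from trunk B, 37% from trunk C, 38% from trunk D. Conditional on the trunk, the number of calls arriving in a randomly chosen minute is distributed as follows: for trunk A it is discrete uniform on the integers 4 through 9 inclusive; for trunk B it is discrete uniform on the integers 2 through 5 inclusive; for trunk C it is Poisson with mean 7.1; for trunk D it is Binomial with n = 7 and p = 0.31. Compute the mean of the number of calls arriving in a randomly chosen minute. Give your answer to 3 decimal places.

Component means — A: 6.5; B: 3.5; C: 7.1; D: 2.17.
E[X] = 0.13·6.5 + 0.12·3.5 + 0.37·7.1 + 0.38·2.17 = 4.7166.

4.717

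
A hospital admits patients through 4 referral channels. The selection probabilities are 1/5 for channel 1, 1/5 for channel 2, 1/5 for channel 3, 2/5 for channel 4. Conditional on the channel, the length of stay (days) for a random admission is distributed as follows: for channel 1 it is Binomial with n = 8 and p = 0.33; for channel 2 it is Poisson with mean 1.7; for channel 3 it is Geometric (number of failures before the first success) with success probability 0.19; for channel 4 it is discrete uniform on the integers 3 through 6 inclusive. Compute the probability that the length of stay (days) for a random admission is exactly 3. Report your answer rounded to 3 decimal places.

0.204

Conditional on each channel, P(X = 3): 1: 0.271709; 2: 0.149587; 3: 0.100974; 4: 0.25.
By total probability, P(X = 3) = 0.2·0.271709 + 0.2·0.149587 + 0.2·0.100974 + 0.4·0.25 = 0.204454.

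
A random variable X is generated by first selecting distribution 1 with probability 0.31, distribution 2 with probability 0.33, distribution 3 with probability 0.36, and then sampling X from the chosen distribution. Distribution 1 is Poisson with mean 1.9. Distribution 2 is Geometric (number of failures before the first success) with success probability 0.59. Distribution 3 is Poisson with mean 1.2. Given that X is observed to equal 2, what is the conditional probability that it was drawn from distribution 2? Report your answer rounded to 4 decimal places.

Likelihoods P(X=2 | ·): 1: 0.269971; 2: 0.099179; 3: 0.21686.
Posterior ∝ prior × likelihood. Numerator for 2: 0.33·0.099179 = 0.0327291.
Normalizing constant: 0.31·0.269971 + 0.33·0.099179 + 0.36·0.21686 = 0.19449.
P(2 | observation) = 0.0327291 / 0.19449 = 0.168282.

0.1683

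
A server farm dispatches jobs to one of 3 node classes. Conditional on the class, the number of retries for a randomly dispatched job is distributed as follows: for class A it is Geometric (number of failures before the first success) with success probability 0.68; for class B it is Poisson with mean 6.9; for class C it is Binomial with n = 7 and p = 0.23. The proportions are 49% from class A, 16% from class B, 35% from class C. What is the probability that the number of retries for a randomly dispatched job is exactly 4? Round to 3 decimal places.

0.034

Conditional on each class, P(X = 4): A: 0.00713032; B: 0.0951816; C: 0.0447148.
By total probability, P(X = 4) = 0.49·0.00713032 + 0.16·0.0951816 + 0.35·0.0447148 = 0.0343731.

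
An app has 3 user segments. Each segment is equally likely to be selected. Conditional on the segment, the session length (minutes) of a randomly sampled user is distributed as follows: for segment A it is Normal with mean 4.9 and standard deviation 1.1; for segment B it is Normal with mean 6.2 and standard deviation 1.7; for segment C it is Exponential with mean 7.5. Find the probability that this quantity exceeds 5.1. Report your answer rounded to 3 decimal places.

Conditional on each segment, P(X > 5.1): A: 0.427863; B: 0.741203; C: 0.506617.
By total probability, P(X > 5.1) = 0.333333·0.427863 + 0.333333·0.741203 + 0.333333·0.506617 = 0.558561.

0.559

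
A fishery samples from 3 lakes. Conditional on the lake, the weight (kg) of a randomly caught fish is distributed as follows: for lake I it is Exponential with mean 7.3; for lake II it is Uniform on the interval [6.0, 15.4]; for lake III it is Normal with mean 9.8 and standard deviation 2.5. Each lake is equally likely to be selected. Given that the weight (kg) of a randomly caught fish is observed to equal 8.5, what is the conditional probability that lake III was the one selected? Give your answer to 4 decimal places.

Likelihoods f(8.5 | ·): I: 0.0427555; II: 0.106383; III: 0.139397.
Posterior ∝ prior × likelihood. Numerator for III: 0.333333·0.139397 = 0.0464657.
Normalizing constant: 0.333333·0.0427555 + 0.333333·0.106383 + 0.333333·0.139397 = 0.0961785.
P(III | observation) = 0.0464657 / 0.0961785 = 0.483119.

0.4831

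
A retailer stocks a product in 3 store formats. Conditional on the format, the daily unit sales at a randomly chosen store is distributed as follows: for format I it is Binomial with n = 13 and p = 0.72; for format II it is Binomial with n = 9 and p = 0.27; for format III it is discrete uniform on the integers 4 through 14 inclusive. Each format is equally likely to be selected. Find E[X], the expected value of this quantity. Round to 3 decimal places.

Component means — I: 9.36; II: 2.43; III: 9.
E[X] = 0.333333·9.36 + 0.333333·2.43 + 0.333333·9 = 6.93.

6.930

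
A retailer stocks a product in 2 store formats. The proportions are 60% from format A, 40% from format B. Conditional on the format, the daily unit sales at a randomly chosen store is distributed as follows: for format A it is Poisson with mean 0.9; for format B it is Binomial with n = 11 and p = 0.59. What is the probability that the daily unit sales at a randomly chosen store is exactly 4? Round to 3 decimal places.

0.038

Conditional on each format, P(X = 4): A: 0.0111146; B: 0.077877.
By total probability, P(X = 4) = 0.6·0.0111146 + 0.4·0.077877 = 0.0378195.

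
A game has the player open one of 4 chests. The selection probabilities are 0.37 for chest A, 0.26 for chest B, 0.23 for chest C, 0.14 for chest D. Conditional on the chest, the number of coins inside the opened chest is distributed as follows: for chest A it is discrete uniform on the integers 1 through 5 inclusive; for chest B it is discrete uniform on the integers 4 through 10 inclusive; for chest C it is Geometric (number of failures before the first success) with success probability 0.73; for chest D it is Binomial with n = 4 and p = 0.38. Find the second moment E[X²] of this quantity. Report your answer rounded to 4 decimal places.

For each component E[X²] = Var + (mean)², giving A: 11; B: 53; C: 0.64346; D: 3.2528.
Overall E[X²] = 0.37·11 + 0.26·53 + 0.23·0.64346 + 0.14·3.2528 = 18.4534.

18.4534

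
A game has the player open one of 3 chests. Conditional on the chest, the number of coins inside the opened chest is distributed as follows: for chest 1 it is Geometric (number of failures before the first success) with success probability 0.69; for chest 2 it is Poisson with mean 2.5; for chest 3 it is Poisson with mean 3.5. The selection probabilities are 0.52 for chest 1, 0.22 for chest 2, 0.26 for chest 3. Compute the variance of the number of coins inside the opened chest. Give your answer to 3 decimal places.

Per component, 1: μ=0.449275, E[X²]=0.852972; 2: μ=2.5, E[X²]=8.75; 3: μ=3.5, E[X²]=15.75.
E[X] = 0.52·0.449275 + 0.22·2.5 + 0.26·3.5 = 1.69362.
E[X²] = 0.52·0.852972 + 0.22·8.75 + 0.26·15.75 = 6.46355.
Var(X) = E[X²] − (E[X])² = 6.46355 − 2.86836 = 3.59519.

3.595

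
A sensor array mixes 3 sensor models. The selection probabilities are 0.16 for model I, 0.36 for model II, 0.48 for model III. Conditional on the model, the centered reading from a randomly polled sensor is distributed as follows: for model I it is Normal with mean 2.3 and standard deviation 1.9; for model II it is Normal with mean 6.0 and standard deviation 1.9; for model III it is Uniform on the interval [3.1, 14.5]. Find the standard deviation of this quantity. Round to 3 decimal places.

3.530

Per component, I: μ=2.3, E[X²]=8.9; II: μ=6, E[X²]=39.61; III: μ=8.8, E[X²]=88.27.
E[X] = 0.16·2.3 + 0.36·6 + 0.48·8.8 = 6.752.
E[X²] = 0.16·8.9 + 0.36·39.61 + 0.48·88.27 = 58.0532.
Var(X) = E[X²] − (E[X])² = 58.0532 − 45.5895 = 12.4637.
SD(X) = √12.4637 = 3.5304.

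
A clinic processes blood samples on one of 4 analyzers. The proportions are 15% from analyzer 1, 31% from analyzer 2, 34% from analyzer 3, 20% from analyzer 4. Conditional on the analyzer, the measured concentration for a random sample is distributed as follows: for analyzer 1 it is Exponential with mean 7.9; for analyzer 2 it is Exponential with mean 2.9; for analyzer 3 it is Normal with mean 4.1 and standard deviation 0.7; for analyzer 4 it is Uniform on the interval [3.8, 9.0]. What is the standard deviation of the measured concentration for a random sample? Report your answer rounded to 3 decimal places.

3.978

Per component, 1: μ=7.9, E[X²]=124.82; 2: μ=2.9, E[X²]=16.82; 3: μ=4.1, E[X²]=17.3; 4: μ=6.4, E[X²]=43.2133.
E[X] = 0.15·7.9 + 0.31·2.9 + 0.34·4.1 + 0.2·6.4 = 4.758.
E[X²] = 0.15·124.82 + 0.31·16.82 + 0.34·17.3 + 0.2·43.2133 = 38.4619.
Var(X) = E[X²] − (E[X])² = 38.4619 − 22.6386 = 15.8233.
SD(X) = √15.8233 = 3.97785.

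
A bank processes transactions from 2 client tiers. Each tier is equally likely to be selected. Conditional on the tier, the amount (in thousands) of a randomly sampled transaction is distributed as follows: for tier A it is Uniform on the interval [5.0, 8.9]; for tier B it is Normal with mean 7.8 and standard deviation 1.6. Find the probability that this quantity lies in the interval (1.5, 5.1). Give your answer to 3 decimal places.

0.036

Conditional on each tier, P(1.5 < X < 5.1): A: 0.025641; B: 0.0457125.
By total probability, P(1.5 < X < 5.1) = 0.5·0.025641 + 0.5·0.0457125 = 0.0356767.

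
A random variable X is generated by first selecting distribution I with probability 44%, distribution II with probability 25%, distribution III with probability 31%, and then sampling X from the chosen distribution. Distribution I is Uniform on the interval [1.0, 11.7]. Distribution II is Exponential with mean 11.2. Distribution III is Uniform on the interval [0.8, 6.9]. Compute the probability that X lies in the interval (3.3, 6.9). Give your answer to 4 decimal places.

Conditional on each component, P(3.3 < X < 6.9): I: 0.336449; II: 0.204736; III: 0.590164.
By total probability, P(3.3 < X < 6.9) = 0.44·0.336449 + 0.25·0.204736 + 0.31·0.590164 = 0.382172.

0.3822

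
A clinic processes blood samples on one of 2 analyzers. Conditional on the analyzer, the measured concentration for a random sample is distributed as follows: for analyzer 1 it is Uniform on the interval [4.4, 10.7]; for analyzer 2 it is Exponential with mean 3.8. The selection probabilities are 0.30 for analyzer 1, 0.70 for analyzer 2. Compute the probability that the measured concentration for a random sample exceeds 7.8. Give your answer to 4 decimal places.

Conditional on each analyzer, P(X > 7.8): 1: 0.460317; 2: 0.128397.
By total probability, P(X > 7.8) = 0.3·0.460317 + 0.7·0.128397 = 0.227973.

0.2280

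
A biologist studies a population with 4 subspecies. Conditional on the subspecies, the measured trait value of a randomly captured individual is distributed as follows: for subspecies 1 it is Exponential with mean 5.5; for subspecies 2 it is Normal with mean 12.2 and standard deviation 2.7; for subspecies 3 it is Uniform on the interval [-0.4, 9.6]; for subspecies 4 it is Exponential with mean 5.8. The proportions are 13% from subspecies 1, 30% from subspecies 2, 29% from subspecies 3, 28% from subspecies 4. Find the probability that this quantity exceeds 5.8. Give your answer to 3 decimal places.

0.556

Conditional on each subspecies, P(X > 5.8): 1: 0.348351; 2: 0.991115; 3: 0.38; 4: 0.367879.
By total probability, P(X > 5.8) = 0.13·0.348351 + 0.3·0.991115 + 0.29·0.38 + 0.28·0.367879 = 0.555826.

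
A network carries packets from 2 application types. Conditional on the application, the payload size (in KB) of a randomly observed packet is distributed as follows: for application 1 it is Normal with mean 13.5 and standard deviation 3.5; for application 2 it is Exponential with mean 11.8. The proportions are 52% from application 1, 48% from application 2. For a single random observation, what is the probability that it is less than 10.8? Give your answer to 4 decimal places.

0.4023

Conditional on each application, P(X < 10.8): 1: 0.220226; 2: 0.599585.
By total probability, P(X < 10.8) = 0.52·0.220226 + 0.48·0.599585 = 0.402319.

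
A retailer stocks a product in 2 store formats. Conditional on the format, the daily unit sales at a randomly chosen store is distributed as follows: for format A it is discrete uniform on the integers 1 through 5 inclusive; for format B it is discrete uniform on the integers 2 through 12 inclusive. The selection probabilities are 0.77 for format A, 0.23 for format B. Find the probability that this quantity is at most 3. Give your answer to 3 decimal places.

0.504

Conditional on each format, P(X ≤ 3): A: 0.6; B: 0.181818.
By total probability, P(X ≤ 3) = 0.77·0.6 + 0.23·0.181818 = 0.503818.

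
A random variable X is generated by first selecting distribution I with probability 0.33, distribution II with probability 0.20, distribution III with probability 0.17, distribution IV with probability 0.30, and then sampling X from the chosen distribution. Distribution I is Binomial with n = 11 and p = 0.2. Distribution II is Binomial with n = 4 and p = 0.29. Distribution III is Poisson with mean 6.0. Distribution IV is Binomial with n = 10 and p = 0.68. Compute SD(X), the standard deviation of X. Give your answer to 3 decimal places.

2.852

Per component, I: μ=2.2, E[X²]=6.6; II: μ=1.16, E[X²]=2.1692; III: μ=6, E[X²]=42; IV: μ=6.8, E[X²]=48.416.
E[X] = 0.33·2.2 + 0.2·1.16 + 0.17·6 + 0.3·6.8 = 4.018.
E[X²] = 0.33·6.6 + 0.2·2.1692 + 0.17·42 + 0.3·48.416 = 24.2766.
Var(X) = E[X²] − (E[X])² = 24.2766 − 16.1443 = 8.13232.
SD(X) = √8.13232 = 2.85172.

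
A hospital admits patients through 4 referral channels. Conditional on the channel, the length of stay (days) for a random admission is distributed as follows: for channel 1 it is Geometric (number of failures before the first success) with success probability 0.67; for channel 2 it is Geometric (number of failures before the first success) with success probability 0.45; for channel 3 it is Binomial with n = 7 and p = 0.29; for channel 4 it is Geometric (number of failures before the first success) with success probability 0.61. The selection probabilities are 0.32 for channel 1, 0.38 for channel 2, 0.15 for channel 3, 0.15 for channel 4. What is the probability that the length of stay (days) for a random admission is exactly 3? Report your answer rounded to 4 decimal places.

0.0741

Conditional on each channel, P(X = 3): 1: 0.0240778; 2: 0.0748688; 3: 0.216918; 4: 0.0361846.
By total probability, P(X = 3) = 0.32·0.0240778 + 0.38·0.0748688 + 0.15·0.216918 + 0.15·0.0361846 = 0.0741204.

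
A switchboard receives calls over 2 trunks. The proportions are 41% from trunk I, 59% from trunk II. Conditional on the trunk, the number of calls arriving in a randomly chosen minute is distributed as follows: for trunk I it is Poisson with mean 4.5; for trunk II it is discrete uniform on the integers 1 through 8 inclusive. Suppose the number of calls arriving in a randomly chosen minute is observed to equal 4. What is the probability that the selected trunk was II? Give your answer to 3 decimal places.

0.487

Likelihoods P(X=4 | ·): I: 0.189808; II: 0.125.
Posterior ∝ prior × likelihood. Numerator for II: 0.59·0.125 = 0.07375.
Normalizing constant: 0.41·0.189808 + 0.59·0.125 = 0.151571.
P(II | observation) = 0.07375 / 0.151571 = 0.48657.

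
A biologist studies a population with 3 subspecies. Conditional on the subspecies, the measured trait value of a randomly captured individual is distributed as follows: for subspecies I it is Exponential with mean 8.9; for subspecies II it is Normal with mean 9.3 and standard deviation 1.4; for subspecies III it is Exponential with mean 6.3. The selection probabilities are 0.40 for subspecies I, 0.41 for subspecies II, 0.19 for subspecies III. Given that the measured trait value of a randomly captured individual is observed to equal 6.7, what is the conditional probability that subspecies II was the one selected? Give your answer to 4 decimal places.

0.3974

Likelihoods f(6.7 | ·): I: 0.052926; II: 0.0507979; III: 0.0548013.
Posterior ∝ prior × likelihood. Numerator for II: 0.41·0.0507979 = 0.0208271.
Normalizing constant: 0.4·0.052926 + 0.41·0.0507979 + 0.19·0.0548013 = 0.0524098.
P(II | observation) = 0.0208271 / 0.0524098 = 0.39739.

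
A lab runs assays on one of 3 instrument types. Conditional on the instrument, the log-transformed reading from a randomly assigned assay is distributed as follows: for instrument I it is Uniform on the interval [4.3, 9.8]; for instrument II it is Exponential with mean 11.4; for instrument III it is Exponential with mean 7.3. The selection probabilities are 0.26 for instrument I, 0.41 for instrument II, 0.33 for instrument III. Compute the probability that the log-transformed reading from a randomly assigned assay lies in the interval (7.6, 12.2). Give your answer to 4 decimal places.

0.2284

Conditional on each instrument, P(7.6 < X < 12.2): I: 0.4; II: 0.170469; III: 0.165052.
By total probability, P(7.6 < X < 12.2) = 0.26·0.4 + 0.41·0.170469 + 0.33·0.165052 = 0.228359.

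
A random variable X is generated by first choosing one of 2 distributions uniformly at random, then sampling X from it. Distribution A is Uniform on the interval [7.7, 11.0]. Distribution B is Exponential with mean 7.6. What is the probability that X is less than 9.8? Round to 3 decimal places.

Conditional on each component, P(X < 9.8): A: 0.636364; B: 0.724584.
By total probability, P(X < 9.8) = 0.5·0.636364 + 0.5·0.724584 = 0.680474.

0.680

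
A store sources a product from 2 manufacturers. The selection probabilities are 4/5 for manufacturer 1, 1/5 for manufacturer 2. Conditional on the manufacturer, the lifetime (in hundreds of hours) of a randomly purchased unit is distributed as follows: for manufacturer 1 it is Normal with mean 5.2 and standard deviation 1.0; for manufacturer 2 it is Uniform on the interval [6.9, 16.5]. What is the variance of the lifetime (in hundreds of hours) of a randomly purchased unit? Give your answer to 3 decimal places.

Per component, 1: μ=5.2, E[X²]=28.04; 2: μ=11.7, E[X²]=144.57.
E[X] = 0.8·5.2 + 0.2·11.7 = 6.5.
E[X²] = 0.8·28.04 + 0.2·144.57 = 51.346.
Var(X) = E[X²] − (E[X])² = 51.346 − 42.25 = 9.096.

9.096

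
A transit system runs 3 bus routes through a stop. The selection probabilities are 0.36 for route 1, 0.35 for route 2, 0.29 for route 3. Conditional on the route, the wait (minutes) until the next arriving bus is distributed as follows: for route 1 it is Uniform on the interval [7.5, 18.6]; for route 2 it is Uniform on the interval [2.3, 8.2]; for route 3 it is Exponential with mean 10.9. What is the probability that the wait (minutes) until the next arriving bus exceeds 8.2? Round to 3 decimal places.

Conditional on each route, P(X > 8.2): 1: 0.936937; 2: 0; 3: 0.471284.
By total probability, P(X > 8.2) = 0.36·0.936937 + 0.35·0 + 0.29·0.471284 = 0.47397.

0.474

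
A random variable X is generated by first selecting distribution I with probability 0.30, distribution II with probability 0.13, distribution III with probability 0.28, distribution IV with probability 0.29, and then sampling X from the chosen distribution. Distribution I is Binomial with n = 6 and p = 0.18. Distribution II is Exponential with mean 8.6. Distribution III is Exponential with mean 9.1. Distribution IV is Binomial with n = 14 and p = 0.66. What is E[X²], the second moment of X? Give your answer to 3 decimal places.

For each component E[X²] = Var + (mean)², giving I: 2.052; II: 147.92; III: 165.62; IV: 88.5192.
Overall E[X²] = 0.3·2.052 + 0.13·147.92 + 0.28·165.62 + 0.29·88.5192 = 91.8894.

91.889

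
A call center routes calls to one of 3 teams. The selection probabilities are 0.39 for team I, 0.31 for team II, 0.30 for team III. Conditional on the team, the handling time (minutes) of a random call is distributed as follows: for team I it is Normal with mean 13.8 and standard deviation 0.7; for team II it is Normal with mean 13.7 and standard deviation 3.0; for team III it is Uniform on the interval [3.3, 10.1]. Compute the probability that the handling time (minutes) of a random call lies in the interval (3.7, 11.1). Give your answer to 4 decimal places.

Conditional on each team, P(3.7 < X < 11.1): I: 5.73601e-05; II: 0.192633; III: 0.941176.
By total probability, P(3.7 < X < 11.1) = 0.39·5.73601e-05 + 0.31·0.192633 + 0.3·0.941176 = 0.342092.

0.3421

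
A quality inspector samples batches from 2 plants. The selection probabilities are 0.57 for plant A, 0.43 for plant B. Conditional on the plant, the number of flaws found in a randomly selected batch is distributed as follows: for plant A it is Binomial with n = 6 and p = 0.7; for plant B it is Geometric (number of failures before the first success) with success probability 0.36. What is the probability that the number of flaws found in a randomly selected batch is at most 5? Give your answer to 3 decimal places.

0.903

Conditional on each plant, P(X ≤ 5): A: 0.882351; B: 0.931281.
By total probability, P(X ≤ 5) = 0.57·0.882351 + 0.43·0.931281 = 0.903391.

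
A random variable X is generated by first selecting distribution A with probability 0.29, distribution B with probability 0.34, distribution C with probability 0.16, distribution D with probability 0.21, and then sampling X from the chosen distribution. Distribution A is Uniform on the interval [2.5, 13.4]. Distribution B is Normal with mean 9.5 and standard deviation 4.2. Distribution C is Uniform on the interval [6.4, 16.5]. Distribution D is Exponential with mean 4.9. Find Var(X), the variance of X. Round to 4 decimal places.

Per component, A: μ=7.95, E[X²]=73.1033; B: μ=9.5, E[X²]=107.89; C: μ=11.45, E[X²]=139.603; D: μ=4.9, E[X²]=48.02.
E[X] = 0.29·7.95 + 0.34·9.5 + 0.16·11.45 + 0.21·4.9 = 8.3965.
E[X²] = 0.29·73.1033 + 0.34·107.89 + 0.16·139.603 + 0.21·48.02 = 90.3033.
Var(X) = E[X²] − (E[X])² = 90.3033 − 70.5012 = 19.8021.

19.8021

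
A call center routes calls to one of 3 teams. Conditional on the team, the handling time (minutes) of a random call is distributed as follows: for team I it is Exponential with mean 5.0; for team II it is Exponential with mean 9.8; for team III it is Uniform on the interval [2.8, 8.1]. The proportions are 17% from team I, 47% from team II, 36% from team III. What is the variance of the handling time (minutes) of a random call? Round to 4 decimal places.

Per component, I: μ=5, E[X²]=50; II: μ=9.8, E[X²]=192.08; III: μ=5.45, E[X²]=32.0433.
E[X] = 0.17·5 + 0.47·9.8 + 0.36·5.45 = 7.418.
E[X²] = 0.17·50 + 0.47·192.08 + 0.36·32.0433 = 110.313.
Var(X) = E[X²] − (E[X])² = 110.313 − 55.0267 = 55.2865.

55.2865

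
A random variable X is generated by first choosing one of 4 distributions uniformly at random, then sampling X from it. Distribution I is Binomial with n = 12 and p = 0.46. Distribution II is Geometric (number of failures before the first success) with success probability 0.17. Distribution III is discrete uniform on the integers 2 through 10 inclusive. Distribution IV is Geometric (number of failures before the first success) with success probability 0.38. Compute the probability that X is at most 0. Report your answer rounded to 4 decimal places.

Conditional on each component, P(X ≤ 0): I: 0.000614788; II: 0.17; III: 0; IV: 0.38.
By total probability, P(X ≤ 0) = 0.25·0.000614788 + 0.25·0.17 + 0.25·0 + 0.25·0.38 = 0.137654.

0.1377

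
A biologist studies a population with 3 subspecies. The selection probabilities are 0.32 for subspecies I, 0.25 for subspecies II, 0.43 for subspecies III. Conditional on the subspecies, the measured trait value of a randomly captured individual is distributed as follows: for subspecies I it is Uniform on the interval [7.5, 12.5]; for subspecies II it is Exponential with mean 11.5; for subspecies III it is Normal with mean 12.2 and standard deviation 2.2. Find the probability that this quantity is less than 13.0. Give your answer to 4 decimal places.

0.7653

Conditional on each subspecies, P(X < 13.0): I: 1; II: 0.677107; III: 0.641935.
By total probability, P(X < 13.0) = 0.32·1 + 0.25·0.677107 + 0.43·0.641935 = 0.765309.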